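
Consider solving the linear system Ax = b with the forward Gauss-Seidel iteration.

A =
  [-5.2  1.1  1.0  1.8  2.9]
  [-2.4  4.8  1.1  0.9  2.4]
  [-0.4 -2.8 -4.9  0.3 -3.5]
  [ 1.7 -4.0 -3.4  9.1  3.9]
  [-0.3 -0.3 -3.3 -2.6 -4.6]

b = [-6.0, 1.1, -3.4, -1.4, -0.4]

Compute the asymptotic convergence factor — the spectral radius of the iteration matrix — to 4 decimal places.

Diagonal D = diag(-5.2, 4.8, -4.9, 9.1, -4.6); L, U strict lower/upper.
Gauss-Seidel: T = -(D+L)⁻¹U, row 0 first, T[0,1] = -(1.1)/(-5.2) = +0.2115; later rows by forward substitution.
  T[0,:] = [+0.0000, +0.2115, +0.1923, +0.3462, +0.5577]
  T[1,:] = [+0.0000, +0.1058, -0.1330, -0.0144, -0.2212]
  T[2,:] = [+0.0000, -0.0777, +0.0603, +0.0412, -0.6334]
  T[3,:] = [+0.0000, -0.0221, -0.0719, -0.0556, -0.8666]
  T[4,:] = [+0.0000, +0.0475, -0.0065, -0.0198, +0.9223]
|roots of det(T-λI)|: 0.9370, 0.1573, 0.0504, 0.0112, 0.0000.
ρ(T) = max|λ| = 0.9370; 0.9370 < 1: convergent.

0.9370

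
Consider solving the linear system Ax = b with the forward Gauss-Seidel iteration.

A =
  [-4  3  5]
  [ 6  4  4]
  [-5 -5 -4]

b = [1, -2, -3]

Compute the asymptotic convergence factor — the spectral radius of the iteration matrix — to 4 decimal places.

Split A = D + L + U, D = diag(-4, 4, -4).
T_GS = -(D+L)⁻¹U: row 0 first, T[0,1] = -(3)/(-4) = +0.7500; later rows by forward substitution.
  T[0,:] = [+0.0000, +0.7500, +1.2500]
  T[1,:] = [+0.0000, -1.1250, -2.8750]
  T[2,:] = [+0.0000, +0.4688, +2.0312]
|λ(T)| sorted: 1.5222, 0.6159, 0.0000.
ρ = 1.5222; 1.5222 > 1 ⇒ diverges.

1.5222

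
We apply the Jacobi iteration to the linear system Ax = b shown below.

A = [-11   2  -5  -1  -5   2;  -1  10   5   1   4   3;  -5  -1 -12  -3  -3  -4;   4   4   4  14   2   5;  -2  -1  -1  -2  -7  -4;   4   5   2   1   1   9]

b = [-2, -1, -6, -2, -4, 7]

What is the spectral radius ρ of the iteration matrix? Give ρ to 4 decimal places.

1.2212

Diagonal D = diag(-11, 10, -12, 14, -7, 9); L, U strict lower/upper.
T_J = -D⁻¹(L+U): T[1,2] = -(5)/(10) = -0.5000; T[1,1] = 0.
  T[0,:] = [+0.0000, +0.1818, -0.4545, -0.0909, -0.4545, +0.1818]
  T[1,:] = [+0.1000, +0.0000, -0.5000, -0.1000, -0.4000, -0.3000]
  T[2,:] = [-0.4167, -0.0833, +0.0000, -0.2500, -0.2500, -0.3333]
  T[3,:] = [-0.2857, -0.2857, -0.2857, +0.0000, -0.1429, -0.3571]
  T[4,:] = [-0.2857, -0.1429, -0.1429, -0.2857, +0.0000, -0.5714]
  T[5,:] = [-0.4444, -0.5556, -0.2222, -0.1111, -0.1111, +0.0000]
moduli |λ_i(T)| = 1.2212, 0.6615, 0.6615, 0.2077, 0.1991, 0.1991.
spectral radius ρ = 1.2212; 1.2212 > 1, so it fails to converge.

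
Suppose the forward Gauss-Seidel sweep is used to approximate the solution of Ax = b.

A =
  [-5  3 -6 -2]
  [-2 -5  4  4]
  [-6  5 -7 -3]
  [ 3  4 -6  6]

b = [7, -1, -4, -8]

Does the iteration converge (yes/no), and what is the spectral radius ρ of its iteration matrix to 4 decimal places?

Write A = D+L+U with D = diag(-5, -5, -7, 6).
GS T = -(D+L)⁻¹U: row 0 first, T[0,1] = -(3)/(-5) = +0.6000; later rows by forward substitution.
  T[0,:] = [+0.0000 +0.6000 -1.2000 -0.4000]
  T[1,:] = [+0.0000 -0.2400 +1.2800 +0.9600]
  T[2,:] = [+0.0000 -0.6857 +1.9429 +0.6000]
  T[3,:] = [+0.0000 -0.8257 +1.6895 +0.1600]
|eigenvalues of T|: 1.6158, 0.2523, 0.2523, 0.0000.
ρ = 1.6158; 1.6158 > 1: divergent.

no, ρ = 1.6158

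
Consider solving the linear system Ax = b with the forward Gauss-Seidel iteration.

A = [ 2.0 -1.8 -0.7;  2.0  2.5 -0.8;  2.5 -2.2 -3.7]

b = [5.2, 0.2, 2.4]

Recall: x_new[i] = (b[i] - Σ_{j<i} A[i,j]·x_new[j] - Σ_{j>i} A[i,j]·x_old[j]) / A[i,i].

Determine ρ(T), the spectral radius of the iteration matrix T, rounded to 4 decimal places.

0.7625

A = D + L + U where D = diag(2, 2.5, -3.7).
Gauss-Seidel: T = -(D+L)⁻¹U, row 0 first, T[0,2] = -(-0.7)/(2) = +0.3500; later rows by forward substitution.
  T[0,:] = [+0.0000 +0.9000 +0.3500]
  T[1,:] = [+0.0000 -0.7200 +0.0400]
  T[2,:] = [+0.0000 +1.0362 +0.2127]
|roots of det(T-λI)|: 0.7625, 0.2552, 0.0000.
ρ(T) = max|λ| = 0.7625; 0.7625 < 1 ⇒ converges.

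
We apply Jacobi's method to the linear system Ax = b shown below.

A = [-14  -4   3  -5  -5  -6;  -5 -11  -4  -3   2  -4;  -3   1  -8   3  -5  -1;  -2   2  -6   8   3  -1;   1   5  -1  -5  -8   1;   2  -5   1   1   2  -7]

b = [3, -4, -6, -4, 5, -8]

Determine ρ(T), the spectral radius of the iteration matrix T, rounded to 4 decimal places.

1.1605

Let D = diag(-14, -11, -8, 8, -8, -7); L, U the strict triangles.
T_J = -D⁻¹(L+U): T[2,4] = -(-5)/(-8) = -0.6250; T[2,2] = 0.
  T[0,:] = [+0.0000  -0.2857  +0.2143  -0.3571  -0.3571  -0.4286]
  T[1,:] = [-0.4545  +0.0000  -0.3636  -0.2727  +0.1818  -0.3636]
  T[2,:] = [-0.3750  +0.1250  +0.0000  +0.3750  -0.6250  -0.1250]
  T[3,:] = [+0.2500  -0.2500  +0.7500  +0.0000  -0.3750  +0.1250]
  T[4,:] = [+0.1250  +0.6250  -0.1250  -0.6250  +0.0000  +0.1250]
  T[5,:] = [+0.2857  -0.7143  +0.1429  +0.1429  +0.2857  +0.0000]
moduli |λ_i(T)| = 1.1605, 0.7580, 0.5175, 0.5175, 0.2419, 0.2419.
ρ = 1.1605; 1.1605 > 1: divergent.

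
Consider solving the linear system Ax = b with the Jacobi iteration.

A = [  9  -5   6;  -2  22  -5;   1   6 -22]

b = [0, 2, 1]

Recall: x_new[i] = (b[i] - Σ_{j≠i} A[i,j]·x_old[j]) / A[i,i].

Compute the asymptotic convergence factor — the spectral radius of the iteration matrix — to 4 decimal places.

Split A = D + L + U, D = diag(9, 22, -22).
T_J = -D⁻¹(L+U): T[0,1] = -(-5)/(9) = +0.5556; T[0,0] = 0.
  T[0,:] = [+0.0000  +0.5556  -0.6667]
  T[1,:] = [+0.0909  +0.0000  +0.2273]
  T[2,:] = [+0.0455  +0.2727  +0.0000]
|λ(T)| sorted: 0.3378, 0.1787, 0.1787.
spectral radius ρ = 0.3378; 0.3378 < 1 ⇒ converges.

0.3378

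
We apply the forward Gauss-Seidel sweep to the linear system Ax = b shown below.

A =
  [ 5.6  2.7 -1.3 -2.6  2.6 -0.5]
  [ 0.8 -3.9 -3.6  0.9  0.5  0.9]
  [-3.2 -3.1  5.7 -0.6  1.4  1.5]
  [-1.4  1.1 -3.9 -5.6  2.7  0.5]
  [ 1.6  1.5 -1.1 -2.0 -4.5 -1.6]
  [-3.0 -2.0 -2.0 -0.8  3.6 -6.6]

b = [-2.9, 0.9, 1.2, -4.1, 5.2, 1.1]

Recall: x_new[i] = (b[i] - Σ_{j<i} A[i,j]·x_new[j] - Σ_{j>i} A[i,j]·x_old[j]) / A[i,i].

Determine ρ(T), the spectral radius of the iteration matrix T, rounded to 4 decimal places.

1.3702

Split A = D + L + U, D = diag(5.6, -3.9, 5.7, -5.6, -4.5, -6.6).
Gauss-Seidel: T = -(D+L)⁻¹U, row 0 first, T[0,5] = -(-0.5)/(5.6) = +0.0893; later rows by forward substitution.
  T[0,:] = [+0.0000 -0.4821 +0.2321 +0.4643 -0.4643 +0.0893]
  T[1,:] = [+0.0000 -0.0989 -0.8755 +0.3260 +0.0330 +0.2491]
  T[2,:] = [+0.0000 -0.3245 -0.3458 +0.5432 -0.4883 -0.0776]
  T[3,:] = [+0.0000 +0.3271 +0.0108 -0.4303 +0.9448 +0.1699]
  T[4,:] = [+0.0000 -0.2704 -0.1296 +0.3322 -0.4546 -0.2973]
  T[5,:] = [+0.0000 +0.1603 +0.1926 -0.2411 -0.0135 -0.2753]
eigenvalue magnitudes: 1.3702, 0.4794, 0.2150, 0.1608, 0.1608, 0.0000.
ρ = 1.3702; 1.3702 > 1, so it fails to converge.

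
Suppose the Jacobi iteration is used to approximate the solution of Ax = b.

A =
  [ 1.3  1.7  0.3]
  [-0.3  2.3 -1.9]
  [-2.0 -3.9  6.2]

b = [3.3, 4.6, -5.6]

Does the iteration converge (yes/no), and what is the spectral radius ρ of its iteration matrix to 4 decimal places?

A = D + L + U where D = diag(1.3, 2.3, 6.2).
Jacobi T = -D⁻¹(L+U): T[2,1] = -(-3.9)/(6.2) = +0.6290; T[2,2] = 0.
  T[0,:] = [+0.0000, -1.3077, -0.2308]
  T[1,:] = [+0.1304, +0.0000, +0.8261]
  T[2,:] = [+0.3226, +0.6290, +0.0000]
|roots of det(T-λI)|: 0.8429, 0.6602, 0.6602.
ρ = 0.8429; 0.8429 < 1: convergent.

yes, ρ = 0.8429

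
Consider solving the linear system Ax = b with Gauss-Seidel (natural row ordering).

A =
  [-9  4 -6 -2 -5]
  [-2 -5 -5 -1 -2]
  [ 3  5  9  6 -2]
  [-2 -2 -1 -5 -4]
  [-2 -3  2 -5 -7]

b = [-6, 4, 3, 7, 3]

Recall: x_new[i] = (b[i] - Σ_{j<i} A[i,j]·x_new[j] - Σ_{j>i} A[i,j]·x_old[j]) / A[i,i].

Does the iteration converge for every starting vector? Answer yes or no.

Write A = D+L+U with D = diag(-9, -5, 9, -5, -7).
Gauss-Seidel: T = -(D+L)⁻¹U, row 0 first, T[0,1] = -(4)/(-9) = +0.4444; later rows by forward substitution.
  T[0,:] = [+0.0000, +0.4444, -0.6667, -0.2222, -0.5556]
  T[1,:] = [+0.0000, -0.1778, -0.7333, -0.1111, -0.1778]
  T[2,:] = [+0.0000, -0.0494, +0.6296, -0.5309, +0.5062]
  T[3,:] = [+0.0000, -0.0968, +0.4341, +0.2395, -0.6079]
  T[4,:] = [+0.0000, +0.0042, +0.3746, -0.2116, +0.8138]
|roots of det(T-λI)|: 1.2143, 0.4634, 0.4634, 0.2597, 0.0000.
spectral radius ρ = 1.2143; 1.2143 > 1: divergent.

no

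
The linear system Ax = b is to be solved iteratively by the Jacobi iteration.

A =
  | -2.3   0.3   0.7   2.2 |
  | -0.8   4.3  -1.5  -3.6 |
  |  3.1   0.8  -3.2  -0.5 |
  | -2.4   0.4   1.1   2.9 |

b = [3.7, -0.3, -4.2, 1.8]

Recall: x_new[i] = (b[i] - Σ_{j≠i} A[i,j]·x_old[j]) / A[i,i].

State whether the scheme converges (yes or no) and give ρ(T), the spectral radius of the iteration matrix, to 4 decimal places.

Write A = D+L+U with D = diag(-2.3, 4.3, -3.2, 2.9).
T_J = -D⁻¹(L+U): T[0,3] = -(2.2)/(-2.3) = +0.9565; T[0,0] = 0.
  T[0,:] = [+0.0000 +0.1304 +0.3043 +0.9565]
  T[1,:] = [+0.1860 +0.0000 +0.3488 +0.8372]
  T[2,:] = [+0.9688 +0.2500 +0.0000 -0.1562]
  T[3,:] = [+0.8276 -0.1379 -0.3793 +0.0000]
eigenvalue magnitudes: 1.1686, 0.6723, 0.6723, 0.1703.
ρ(T) = max|λ| = 1.1686; 1.1686 > 1: divergent.

no, ρ = 1.1686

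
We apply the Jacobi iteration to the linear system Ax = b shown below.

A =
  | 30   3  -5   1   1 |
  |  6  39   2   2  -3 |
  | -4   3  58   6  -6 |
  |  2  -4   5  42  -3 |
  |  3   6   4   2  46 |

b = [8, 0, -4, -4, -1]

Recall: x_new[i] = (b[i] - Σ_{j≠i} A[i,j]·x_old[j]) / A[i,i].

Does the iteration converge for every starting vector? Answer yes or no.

A = D + L + U where D = diag(30, 39, 58, 42, 46).
Jacobi: T = -D⁻¹(L+U), T[3,1] = -(-4)/(42) = +0.0952; T[3,3] = 0.
  T[0,:] = [+0.0000, -0.1000, +0.1667, -0.0333, -0.0333]
  T[1,:] = [-0.1538, +0.0000, -0.0513, -0.0513, +0.0769]
  T[2,:] = [+0.0690, -0.0517, +0.0000, -0.1034, +0.1034]
  T[3,:] = [-0.0476, +0.0952, -0.1190, +0.0000, +0.0714]
  T[4,:] = [-0.0652, -0.1304, -0.0870, -0.0435, +0.0000]
|eigenvalues of T|: 0.2337, 0.1602, 0.1561, 0.1561, 0.0017.
ρ(T) = max|λ| = 0.2337; 0.2337 < 1, so it converges for any x₀.

yes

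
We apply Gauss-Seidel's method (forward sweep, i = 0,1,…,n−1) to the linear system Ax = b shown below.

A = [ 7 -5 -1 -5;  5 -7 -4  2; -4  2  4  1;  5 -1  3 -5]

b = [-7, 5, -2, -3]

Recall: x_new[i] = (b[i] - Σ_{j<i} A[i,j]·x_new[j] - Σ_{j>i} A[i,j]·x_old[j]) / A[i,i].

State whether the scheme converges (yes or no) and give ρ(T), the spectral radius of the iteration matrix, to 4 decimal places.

A = D + L + U where D = diag(7, -7, 4, -5).
Gauss-Seidel: T = -(D+L)⁻¹U, row 0 first, T[0,1] = -(-5)/(7) = +0.7143; later rows by forward substitution.
  T[0,:] = [+0.0000, +0.7143, +0.1429, +0.7143]
  T[1,:] = [+0.0000, +0.5102, -0.4694, +0.7959]
  T[2,:] = [+0.0000, +0.4592, +0.3776, +0.0663]
  T[3,:] = [+0.0000, +0.8878, +0.4633, +0.5949]
|λ(T)| sorted: 1.3924, 0.2707, 0.2707, 0.0000.
ρ(T) = max|λ| = 1.3924; 1.3924 > 1, so it fails to converge.

no, ρ = 1.3924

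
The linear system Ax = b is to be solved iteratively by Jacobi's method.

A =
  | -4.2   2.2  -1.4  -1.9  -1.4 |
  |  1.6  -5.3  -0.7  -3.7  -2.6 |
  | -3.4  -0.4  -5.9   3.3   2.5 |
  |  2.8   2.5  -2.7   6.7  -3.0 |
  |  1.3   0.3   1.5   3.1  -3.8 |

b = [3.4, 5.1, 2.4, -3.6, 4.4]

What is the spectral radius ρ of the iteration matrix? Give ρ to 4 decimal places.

1.4415

A = D + L + U where D = diag(-4.2, -5.3, -5.9, 6.7, -3.8).
Jacobi T = -D⁻¹(L+U): T[1,2] = -(-0.7)/(-5.3) = -0.1321; T[1,1] = 0.
  T[0,:] = [+0.0000, +0.5238, -0.3333, -0.4524, -0.3333]
  T[1,:] = [+0.3019, +0.0000, -0.1321, -0.6981, -0.4906]
  T[2,:] = [-0.5763, -0.0678, +0.0000, +0.5593, +0.4237]
  T[3,:] = [-0.4179, -0.3731, +0.4030, +0.0000, +0.4478]
  T[4,:] = [+0.3421, +0.0789, +0.3947, +0.8158, +0.0000]
|eigenvalues of T|: 1.4415, 0.6768, 0.6059, 0.2242, 0.2242.
ρ = 1.4415; 1.4415 > 1, so it fails to converge.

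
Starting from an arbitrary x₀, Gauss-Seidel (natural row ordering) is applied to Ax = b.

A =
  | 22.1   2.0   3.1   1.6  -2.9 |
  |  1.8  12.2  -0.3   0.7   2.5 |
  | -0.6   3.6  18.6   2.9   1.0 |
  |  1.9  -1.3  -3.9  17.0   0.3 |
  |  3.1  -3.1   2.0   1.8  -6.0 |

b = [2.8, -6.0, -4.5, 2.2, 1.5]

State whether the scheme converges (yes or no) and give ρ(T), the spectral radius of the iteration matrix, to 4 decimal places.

yes, ρ = 0.2215

Diagonal D = diag(22.1, 12.2, 18.6, 17, -6); L, U strict lower/upper.
Gauss-Seidel: T = -(D+L)⁻¹U, row 0 first, T[0,4] = -(-2.9)/(22.1) = +0.1312; later rows by forward substitution.
  T[0,:] = [+0.0000  -0.0905  -0.1403  -0.0724  +0.1312]
  T[1,:] = [+0.0000  +0.0134  +0.0453  -0.0467  -0.2243]
  T[2,:] = [+0.0000  -0.0055  -0.0133  -0.1492  -0.0061]
  T[3,:] = [+0.0000  +0.0099  +0.0161  -0.0297  -0.0509]
  T[4,:] = [+0.0000  -0.0525  -0.0955  -0.0719  +0.1664]
moduli |λ_i(T)| = 0.2215, 0.0716, 0.0222, 0.0090, 0.0000.
spectral radius ρ = 0.2215; 0.2215 < 1 ⇒ converges.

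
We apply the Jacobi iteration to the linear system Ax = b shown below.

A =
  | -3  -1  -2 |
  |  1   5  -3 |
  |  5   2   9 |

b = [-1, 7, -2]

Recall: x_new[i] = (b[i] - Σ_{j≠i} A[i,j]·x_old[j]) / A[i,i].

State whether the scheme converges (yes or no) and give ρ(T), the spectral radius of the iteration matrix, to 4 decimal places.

Write A = D+L+U with D = diag(-3, 5, 9).
T_J = -D⁻¹(L+U): T[0,1] = -(-1)/(-3) = -0.3333; T[0,0] = 0.
  T[0,:] = [+0.0000 -0.3333 -0.6667]
  T[1,:] = [-0.2000 +0.0000 +0.6000]
  T[2,:] = [-0.5556 -0.2222 +0.0000]
|roots of det(T-λI)|: 0.6544, 0.3529, 0.3529.
spectral radius ρ = 0.6544; 0.6544 < 1: convergent.

yes, ρ = 0.6544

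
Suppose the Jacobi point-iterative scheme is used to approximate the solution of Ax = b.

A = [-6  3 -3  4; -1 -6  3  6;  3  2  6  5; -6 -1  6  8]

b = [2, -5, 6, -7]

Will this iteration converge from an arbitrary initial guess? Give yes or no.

no

Split A = D + L + U, D = diag(-6, -6, 6, 8).
Jacobi: T = -D⁻¹(L+U), T[2,3] = -(5)/(6) = -0.8333; T[2,2] = 0.
  T[0,:] = [+0.0000, +0.5000, -0.5000, +0.6667]
  T[1,:] = [-0.1667, +0.0000, +0.5000, +1.0000]
  T[2,:] = [-0.5000, -0.3333, +0.0000, -0.8333]
  T[3,:] = [+0.7500, +0.1250, -0.7500, +0.0000]
moduli |λ_i(T)| = 1.4248, 0.6307, 0.6307, 0.3584.
spectral radius ρ = 1.4248; 1.4248 > 1 ⇒ diverges.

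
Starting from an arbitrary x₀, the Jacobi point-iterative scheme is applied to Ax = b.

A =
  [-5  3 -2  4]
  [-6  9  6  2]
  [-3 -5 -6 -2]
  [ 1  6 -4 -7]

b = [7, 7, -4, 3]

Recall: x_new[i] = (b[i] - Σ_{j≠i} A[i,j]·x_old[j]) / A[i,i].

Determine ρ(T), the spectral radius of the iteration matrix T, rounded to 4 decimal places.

1.5013

Diagonal D = diag(-5, 9, -6, -7); L, U strict lower/upper.
T_J = -D⁻¹(L+U): T[1,3] = -(2)/(9) = -0.2222; T[1,1] = 0.
  T[0,:] = [+0.0000, +0.6000, -0.4000, +0.8000]
  T[1,:] = [+0.6667, +0.0000, -0.6667, -0.2222]
  T[2,:] = [-0.5000, -0.8333, +0.0000, -0.3333]
  T[3,:] = [+0.1429, +0.8571, -0.5714, +0.0000]
|eigenvalues of T|: 1.5013, 0.6656, 0.6541, 0.6541.
ρ = 1.5013; 1.5013 > 1: divergent.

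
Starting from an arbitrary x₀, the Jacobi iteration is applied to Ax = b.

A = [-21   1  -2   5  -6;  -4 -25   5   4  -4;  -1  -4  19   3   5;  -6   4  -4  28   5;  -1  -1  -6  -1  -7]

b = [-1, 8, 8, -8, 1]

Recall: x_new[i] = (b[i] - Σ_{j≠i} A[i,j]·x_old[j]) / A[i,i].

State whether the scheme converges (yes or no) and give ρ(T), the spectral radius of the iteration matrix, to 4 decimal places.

A = D + L + U where D = diag(-21, -25, 19, 28, -7).
Jacobi T = -D⁻¹(L+U): T[1,0] = -(-4)/(-25) = -0.1600; T[1,1] = 0.
  T[0,:] = [+0.0000 +0.0476 -0.0952 +0.2381 -0.2857]
  T[1,:] = [-0.1600 +0.0000 +0.2000 +0.1600 -0.1600]
  T[2,:] = [+0.0526 +0.2105 +0.0000 -0.1579 -0.2632]
  T[3,:] = [+0.2143 -0.1429 +0.1429 +0.0000 -0.1786]
  T[4,:] = [-0.1429 -0.1429 -0.8571 -0.1429 +0.0000]
|roots of det(T-λI)|: 0.6224, 0.4682, 0.2874, 0.2874, 0.2738.
spectral radius ρ = 0.6224; 0.6224 < 1, so it converges for any x₀.

yes, ρ = 0.6224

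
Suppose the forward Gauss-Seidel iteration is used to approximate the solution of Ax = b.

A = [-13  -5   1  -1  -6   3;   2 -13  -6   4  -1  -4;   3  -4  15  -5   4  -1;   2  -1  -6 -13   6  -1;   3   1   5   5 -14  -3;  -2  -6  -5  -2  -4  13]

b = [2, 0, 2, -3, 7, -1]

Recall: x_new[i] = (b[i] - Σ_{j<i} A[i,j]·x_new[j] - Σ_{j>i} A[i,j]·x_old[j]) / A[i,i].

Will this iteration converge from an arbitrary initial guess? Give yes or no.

yes

Split A = D + L + U, D = diag(-13, -13, 15, -13, -14, 13).
GS T = -(D+L)⁻¹U: row 0 first, T[0,4] = -(-6)/(-13) = -0.4615; later rows by forward substitution.
  T[0,:] = [+0.0000 -0.3846 +0.0769 -0.0769 -0.4615 +0.2308]
  T[1,:] = [+0.0000 -0.0592 -0.4497 +0.2959 -0.1479 -0.2722]
  T[2,:] = [+0.0000 +0.0611 -0.1353 +0.4276 -0.2138 -0.0521]
  T[3,:] = [+0.0000 -0.0828 +0.1089 -0.2320 +0.5006 +0.0036]
  T[4,:] = [+0.0000 -0.0944 -0.0251 +0.0745 -0.0070 -0.2016]
  T[5,:] = [+0.0000 -0.1048 -0.2387 +0.2764 -0.1467 -0.1716]
moduli |λ_i(T)| = 0.6803, 0.3007, 0.3007, 0.1689, 0.0866, 0.0000.
ρ(T) = max|λ| = 0.6803; 0.6803 < 1 ⇒ converges.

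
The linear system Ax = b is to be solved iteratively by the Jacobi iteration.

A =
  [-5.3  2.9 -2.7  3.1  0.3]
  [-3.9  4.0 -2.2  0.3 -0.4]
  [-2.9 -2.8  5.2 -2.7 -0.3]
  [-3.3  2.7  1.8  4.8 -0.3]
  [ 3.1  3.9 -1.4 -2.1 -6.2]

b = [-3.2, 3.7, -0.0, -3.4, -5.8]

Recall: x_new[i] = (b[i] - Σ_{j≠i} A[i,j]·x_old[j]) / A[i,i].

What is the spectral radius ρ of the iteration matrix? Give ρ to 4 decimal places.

1.2441

Split A = D + L + U, D = diag(-5.3, 4, 5.2, 4.8, -6.2).
Jacobi T = -D⁻¹(L+U): T[3,4] = -(-0.3)/(4.8) = +0.0625; T[3,3] = 0.
  T[0,:] = [+0.0000  +0.5472  -0.5094  +0.5849  +0.0566]
  T[1,:] = [+0.9750  +0.0000  +0.5500  -0.0750  +0.1000]
  T[2,:] = [+0.5577  +0.5385  +0.0000  +0.5192  +0.0577]
  T[3,:] = [+0.6875  -0.5625  -0.3750  +0.0000  +0.0625]
  T[4,:] = [+0.5000  +0.6290  -0.2258  -0.3387  +0.0000]
|roots of det(T-λI)|: 1.2441, 0.7565, 0.7565, 0.3232, 0.1609.
spectral radius ρ = 1.2441; 1.2441 > 1: divergent.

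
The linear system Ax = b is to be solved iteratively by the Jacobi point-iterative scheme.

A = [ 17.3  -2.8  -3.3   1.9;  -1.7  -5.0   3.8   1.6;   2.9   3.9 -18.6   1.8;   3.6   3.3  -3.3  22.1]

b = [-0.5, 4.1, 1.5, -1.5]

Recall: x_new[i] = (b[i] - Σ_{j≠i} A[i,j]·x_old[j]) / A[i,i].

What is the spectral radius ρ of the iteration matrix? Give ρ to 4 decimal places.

0.3997

Let D = diag(17.3, -5, -18.6, 22.1); L, U the strict triangles.
Jacobi T = -D⁻¹(L+U): T[1,3] = -(1.6)/(-5) = +0.3200; T[1,1] = 0.
  T[0,:] = [+0.0000 +0.1618 +0.1908 -0.1098]
  T[1,:] = [-0.3400 +0.0000 +0.7600 +0.3200]
  T[2,:] = [+0.1559 +0.2097 +0.0000 +0.0968]
  T[3,:] = [-0.1629 -0.1493 +0.1493 +0.0000]
|roots of det(T-λI)|: 0.3997, 0.2662, 0.0749, 0.0749.
ρ(T) = max|λ| = 0.3997; 0.3997 < 1, so it converges for any x₀.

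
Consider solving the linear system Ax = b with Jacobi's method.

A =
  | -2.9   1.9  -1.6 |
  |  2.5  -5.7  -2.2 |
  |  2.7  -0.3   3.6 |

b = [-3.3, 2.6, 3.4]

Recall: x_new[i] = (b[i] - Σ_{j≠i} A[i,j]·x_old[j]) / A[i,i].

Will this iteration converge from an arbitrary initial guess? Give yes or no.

Let D = diag(-2.9, -5.7, 3.6); L, U the strict triangles.
Jacobi T = -D⁻¹(L+U): T[2,1] = -(-0.3)/(3.6) = +0.0833; T[2,2] = 0.
  T[0,:] = [+0.0000  +0.6552  -0.5517]
  T[1,:] = [+0.4386  +0.0000  -0.3860]
  T[2,:] = [-0.7500  +0.0833  +0.0000]
|roots of det(T-λI)|: 0.9233, 0.6336, 0.2897.
ρ = 0.9233; 0.9233 < 1: convergent.

yes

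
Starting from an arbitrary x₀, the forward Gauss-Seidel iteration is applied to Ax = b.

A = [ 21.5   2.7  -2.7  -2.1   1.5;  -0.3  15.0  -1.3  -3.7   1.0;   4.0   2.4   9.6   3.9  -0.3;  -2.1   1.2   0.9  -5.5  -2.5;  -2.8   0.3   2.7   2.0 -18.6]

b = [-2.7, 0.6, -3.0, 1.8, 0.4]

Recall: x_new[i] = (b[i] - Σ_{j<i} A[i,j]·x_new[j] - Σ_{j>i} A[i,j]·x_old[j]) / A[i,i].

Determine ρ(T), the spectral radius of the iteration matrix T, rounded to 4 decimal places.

Write A = D+L+U with D = diag(21.5, 15, 9.6, -5.5, -18.6).
GS T = -(D+L)⁻¹U: row 0 first, T[0,4] = -(1.5)/(21.5) = -0.0698; later rows by forward substitution.
  T[0,:] = [+0.0000 -0.1256 +0.1256 +0.0977 -0.0698]
  T[1,:] = [+0.0000 -0.0025 +0.0892 +0.2486 -0.0681]
  T[2,:] = [+0.0000 +0.0530 -0.0746 -0.5091 +0.0773]
  T[3,:] = [+0.0000 +0.0561 -0.0407 -0.0664 -0.4301]
  T[4,:] = [+0.0000 +0.0326 -0.0327 -0.0917 -0.0256]
|eigenvalues of T|: 0.3919, 0.1094, 0.1094, 0.0646, 0.0000.
ρ(T) = max|λ| = 0.3919; 0.3919 < 1, so it converges for any x₀.

0.3919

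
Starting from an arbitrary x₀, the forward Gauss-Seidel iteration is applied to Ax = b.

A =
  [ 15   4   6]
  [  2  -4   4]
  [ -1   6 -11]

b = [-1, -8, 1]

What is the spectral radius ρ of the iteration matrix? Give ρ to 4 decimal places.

Split A = D + L + U, D = diag(15, -4, -11).
GS T = -(D+L)⁻¹U: row 0 first, T[0,2] = -(6)/(15) = -0.4000; later rows by forward substitution.
  T[0,:] = [+0.0000  -0.2667  -0.4000]
  T[1,:] = [+0.0000  -0.1333  +0.8000]
  T[2,:] = [+0.0000  -0.0485  +0.4727]
|roots of det(T-λI)|: 0.4000, 0.0606, 0.0000.
ρ = 0.4000; 0.4000 < 1, so it converges for any x₀.

0.4000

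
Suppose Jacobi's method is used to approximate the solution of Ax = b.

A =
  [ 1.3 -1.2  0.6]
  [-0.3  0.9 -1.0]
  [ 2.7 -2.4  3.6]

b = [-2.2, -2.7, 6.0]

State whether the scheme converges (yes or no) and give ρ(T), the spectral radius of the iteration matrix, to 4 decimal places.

A = D + L + U where D = diag(1.3, 0.9, 3.6).
Jacobi: T = -D⁻¹(L+U), T[0,2] = -(0.6)/(1.3) = -0.4615; T[0,0] = 0.
  T[0,:] = [+0.0000  +0.9231  -0.4615]
  T[1,:] = [+0.3333  +0.0000  +1.1111]
  T[2,:] = [-0.7500  +0.6667  +0.0000]
|λ(T)| sorted: 1.4176, 0.7842, 0.7842.
spectral radius ρ = 1.4176; 1.4176 > 1 ⇒ diverges.

no, ρ = 1.4176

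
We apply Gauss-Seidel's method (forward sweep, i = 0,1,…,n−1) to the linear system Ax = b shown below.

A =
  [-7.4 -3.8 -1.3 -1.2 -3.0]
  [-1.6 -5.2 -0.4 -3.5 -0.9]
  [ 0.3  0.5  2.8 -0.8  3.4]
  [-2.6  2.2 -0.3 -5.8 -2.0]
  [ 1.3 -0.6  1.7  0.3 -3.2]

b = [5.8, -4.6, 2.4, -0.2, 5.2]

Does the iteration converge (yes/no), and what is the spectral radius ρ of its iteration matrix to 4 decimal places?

yes, ρ = 0.8614

Split A = D + L + U, D = diag(-7.4, -5.2, 2.8, -5.8, -3.2).
T_GS = -(D+L)⁻¹U: row 0 first, T[0,1] = -(-3.8)/(-7.4) = -0.5135; later rows by forward substitution.
  T[0,:] = [+0.0000  -0.5135  -0.1757  -0.1622  -0.4054]
  T[1,:] = [+0.0000  +0.1580  -0.0229  -0.6232  -0.0483]
  T[2,:] = [+0.0000  +0.0268  +0.0229  +0.4144  -1.1622]
  T[3,:] = [+0.0000  +0.2887  +0.0689  -0.1851  -0.1213]
  T[4,:] = [+0.0000  -0.1969  -0.0485  +0.2537  -0.7844]
eigenvalue magnitudes: 0.8614, 0.3925, 0.3925, 0.0119, 0.0000.
spectral radius ρ = 0.8614; 0.8614 < 1, so it converges for any x₀.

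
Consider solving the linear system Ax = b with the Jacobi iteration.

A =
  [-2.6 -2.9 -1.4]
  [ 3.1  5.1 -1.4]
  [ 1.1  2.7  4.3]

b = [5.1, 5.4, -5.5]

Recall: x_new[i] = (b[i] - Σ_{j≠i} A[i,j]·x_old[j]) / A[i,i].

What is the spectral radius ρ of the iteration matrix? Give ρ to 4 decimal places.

A = D + L + U where D = diag(-2.6, 5.1, 4.3).
Jacobi: T = -D⁻¹(L+U), T[1,2] = -(-1.4)/(5.1) = +0.2745; T[1,1] = 0.
  T[0,:] = [+0.0000 -1.1154 -0.5385]
  T[1,:] = [-0.6078 +0.0000 +0.2745]
  T[2,:] = [-0.2558 -0.6279 +0.0000]
|roots of det(T-λI)|: 0.8870, 0.6744, 0.2126.
ρ(T) = max|λ| = 0.8870; 0.8870 < 1, so it converges for any x₀.

0.8870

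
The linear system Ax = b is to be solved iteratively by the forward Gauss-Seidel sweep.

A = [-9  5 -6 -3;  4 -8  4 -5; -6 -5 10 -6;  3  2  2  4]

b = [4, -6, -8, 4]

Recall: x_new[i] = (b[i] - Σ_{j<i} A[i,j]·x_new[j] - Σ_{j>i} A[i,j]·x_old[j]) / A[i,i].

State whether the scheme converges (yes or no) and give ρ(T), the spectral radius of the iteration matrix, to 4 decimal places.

Split A = D + L + U, D = diag(-9, -8, 10, 4).
GS T = -(D+L)⁻¹U: row 0 first, T[0,1] = -(5)/(-9) = +0.5556; later rows by forward substitution.
  T[0,:] = [+0.0000, +0.5556, -0.6667, -0.3333]
  T[1,:] = [+0.0000, +0.2778, +0.1667, -0.7917]
  T[2,:] = [+0.0000, +0.4722, -0.3167, +0.0042]
  T[3,:] = [+0.0000, -0.7917, +0.5750, +0.6437]
|roots of det(T-λI)|: 1.2015, 0.7376, 0.1410, 0.0000.
ρ = 1.2015; 1.2015 > 1: divergent.

no, ρ = 1.2015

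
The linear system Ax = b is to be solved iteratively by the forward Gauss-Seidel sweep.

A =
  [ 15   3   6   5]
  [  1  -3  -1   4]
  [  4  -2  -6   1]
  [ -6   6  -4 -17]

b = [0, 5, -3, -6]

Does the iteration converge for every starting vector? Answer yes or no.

yes

Diagonal D = diag(15, -3, -6, -17); L, U strict lower/upper.
Gauss-Seidel: T = -(D+L)⁻¹U, row 0 first, T[0,2] = -(6)/(15) = -0.4000; later rows by forward substitution.
  T[0,:] = [+0.0000, -0.2000, -0.4000, -0.3333]
  T[1,:] = [+0.0000, -0.0667, -0.4667, +1.2222]
  T[2,:] = [+0.0000, -0.1111, -0.1111, -0.4630]
  T[3,:] = [+0.0000, +0.0732, +0.0026, +0.6580]
eigenvalue magnitudes: 0.7900, 0.3250, 0.0153, 0.0000.
spectral radius ρ = 0.7900; 0.7900 < 1, so it converges for any x₀.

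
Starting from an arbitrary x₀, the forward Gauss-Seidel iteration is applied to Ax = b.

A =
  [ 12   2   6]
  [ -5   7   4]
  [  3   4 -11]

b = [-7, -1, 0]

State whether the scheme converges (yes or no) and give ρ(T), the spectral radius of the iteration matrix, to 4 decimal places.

yes, ρ = 0.6340

Diagonal D = diag(12, 7, -11); L, U strict lower/upper.
T_GS = -(D+L)⁻¹U: row 0 first, T[0,2] = -(6)/(12) = -0.5000; later rows by forward substitution.
  T[0,:] = [+0.0000 -0.1667 -0.5000]
  T[1,:] = [+0.0000 -0.1190 -0.9286]
  T[2,:] = [+0.0000 -0.0887 -0.4740]
moduli |λ_i(T)| = 0.6340, 0.0410, 0.0000.
spectral radius ρ = 0.6340; 0.6340 < 1: convergent.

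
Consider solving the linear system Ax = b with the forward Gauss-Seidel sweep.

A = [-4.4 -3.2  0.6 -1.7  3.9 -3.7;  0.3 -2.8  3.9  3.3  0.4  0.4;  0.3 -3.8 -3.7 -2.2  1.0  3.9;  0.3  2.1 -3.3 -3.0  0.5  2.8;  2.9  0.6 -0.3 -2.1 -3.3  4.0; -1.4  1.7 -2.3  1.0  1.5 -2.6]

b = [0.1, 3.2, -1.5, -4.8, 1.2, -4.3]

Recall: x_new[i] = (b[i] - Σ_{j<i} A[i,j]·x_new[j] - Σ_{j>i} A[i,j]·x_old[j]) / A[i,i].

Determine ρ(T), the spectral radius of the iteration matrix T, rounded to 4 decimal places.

1.3945

Write A = D+L+U with D = diag(-4.4, -2.8, -3.7, -3, -3.3, -2.6).
GS T = -(D+L)⁻¹U: row 0 first, T[0,4] = -(3.9)/(-4.4) = +0.8864; later rows by forward substitution.
  T[0,:] = [+0.0000, -0.7273, +0.1364, -0.3864, +0.8864, -0.8409]
  T[1,:] = [+0.0000, -0.0779, +1.4075, +1.1372, +0.2378, +0.0528]
  T[2,:] = [+0.0000, +0.0211, -1.4345, -1.7938, +0.0979, +0.9317]
  T[3,:] = [+0.0000, -0.1504, +2.5768, +2.7306, +0.3141, -0.1387]
  T[4,:] = [+0.0000, -0.5595, -1.1336, -1.7074, +0.6134, +0.4863]
  T[5,:] = [+0.0000, -0.0586, +2.4528, +2.6037, +0.0663, -0.1097]
moduli |λ_i(T)| = 1.3945, 0.7081, 0.5198, 0.3573, 0.3573, 0.0000.
spectral radius ρ = 1.3945; 1.3945 > 1: divergent.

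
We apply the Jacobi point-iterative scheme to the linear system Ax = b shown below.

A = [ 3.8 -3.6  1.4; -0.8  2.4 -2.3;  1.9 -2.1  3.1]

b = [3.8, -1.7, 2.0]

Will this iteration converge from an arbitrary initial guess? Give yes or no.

no

Split A = D + L + U, D = diag(3.8, 2.4, 3.1).
T_J = -D⁻¹(L+U): T[0,2] = -(1.4)/(3.8) = -0.3684; T[0,0] = 0.
  T[0,:] = [+0.0000 +0.9474 -0.3684]
  T[1,:] = [+0.3333 +0.0000 +0.9583]
  T[2,:] = [-0.6129 +0.6774 +0.0000]
eigenvalue magnitudes: 1.2976, 0.7021, 0.7021.
spectral radius ρ = 1.2976; 1.2976 > 1: divergent.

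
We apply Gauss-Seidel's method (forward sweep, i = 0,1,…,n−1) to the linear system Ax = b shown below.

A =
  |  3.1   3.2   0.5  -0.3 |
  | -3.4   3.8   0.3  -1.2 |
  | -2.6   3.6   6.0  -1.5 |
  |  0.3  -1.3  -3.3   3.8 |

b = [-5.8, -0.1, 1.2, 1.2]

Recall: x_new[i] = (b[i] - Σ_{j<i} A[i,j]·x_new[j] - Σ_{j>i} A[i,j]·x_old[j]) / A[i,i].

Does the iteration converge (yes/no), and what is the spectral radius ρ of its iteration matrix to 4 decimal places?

yes, ρ = 0.8396

Split A = D + L + U, D = diag(3.1, 3.8, 6, 3.8).
GS T = -(D+L)⁻¹U: row 0 first, T[0,1] = -(3.2)/(3.1) = -1.0323; later rows by forward substitution.
  T[0,:] = [+0.0000 -1.0323 -0.1613 +0.0968]
  T[1,:] = [+0.0000 -0.9236 -0.2233 +0.4024]
  T[2,:] = [+0.0000 +0.1068 +0.0641 +0.0505]
  T[3,:] = [+0.0000 -0.1417 -0.0080 +0.1739]
eigenvalue magnitudes: 0.8396, 0.1403, 0.0137, 0.0000.
ρ = 0.8396; 0.8396 < 1 ⇒ converges.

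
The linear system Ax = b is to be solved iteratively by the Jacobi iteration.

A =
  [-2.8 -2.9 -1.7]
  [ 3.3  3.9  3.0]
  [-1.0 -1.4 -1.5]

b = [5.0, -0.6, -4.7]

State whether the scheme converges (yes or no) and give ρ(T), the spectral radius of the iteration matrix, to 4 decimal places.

no, ρ = 1.6196

Let D = diag(-2.8, 3.9, -1.5); L, U the strict triangles.
Jacobi: T = -D⁻¹(L+U), T[0,1] = -(-2.9)/(-2.8) = -1.0357; T[0,0] = 0.
  T[0,:] = [+0.0000, -1.0357, -0.6071]
  T[1,:] = [-0.8462, +0.0000, -0.7692]
  T[2,:] = [-0.6667, -0.9333, +0.0000]
moduli |λ_i(T)| = 1.6196, 0.9880, 0.6315.
ρ = 1.6196; 1.6196 > 1 ⇒ diverges.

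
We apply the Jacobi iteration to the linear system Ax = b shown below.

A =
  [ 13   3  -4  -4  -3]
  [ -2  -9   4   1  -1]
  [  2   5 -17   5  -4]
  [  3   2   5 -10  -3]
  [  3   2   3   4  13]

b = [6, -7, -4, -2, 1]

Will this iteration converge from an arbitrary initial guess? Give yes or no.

A = D + L + U where D = diag(13, -9, -17, -10, 13).
T_J = -D⁻¹(L+U): T[3,1] = -(2)/(-10) = +0.2000; T[3,3] = 0.
  T[0,:] = [+0.0000 -0.2308 +0.3077 +0.3077 +0.2308]
  T[1,:] = [-0.2222 +0.0000 +0.4444 +0.1111 -0.1111]
  T[2,:] = [+0.1176 +0.2941 +0.0000 +0.2941 -0.2353]
  T[3,:] = [+0.3000 +0.2000 +0.5000 +0.0000 -0.3000]
  T[4,:] = [-0.2308 -0.1538 -0.2308 -0.3077 +0.0000]
|eigenvalues of T|: 0.8417, 0.4704, 0.4341, 0.2050, 0.1423.
ρ(T) = max|λ| = 0.8417; 0.8417 < 1: convergent.

yes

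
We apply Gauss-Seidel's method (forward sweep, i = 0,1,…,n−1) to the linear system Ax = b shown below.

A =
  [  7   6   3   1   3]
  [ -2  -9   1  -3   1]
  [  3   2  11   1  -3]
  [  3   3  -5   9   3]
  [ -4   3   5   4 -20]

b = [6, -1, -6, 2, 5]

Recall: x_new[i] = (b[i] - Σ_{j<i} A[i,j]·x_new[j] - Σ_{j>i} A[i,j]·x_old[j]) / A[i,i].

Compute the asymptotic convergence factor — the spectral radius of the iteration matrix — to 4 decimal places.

0.5537

Split A = D + L + U, D = diag(7, -9, 11, 9, -20).
Gauss-Seidel: T = -(D+L)⁻¹U, row 0 first, T[0,3] = -(1)/(7) = -0.1429; later rows by forward substitution.
  T[0,:] = [+0.0000 -0.8571 -0.4286 -0.1429 -0.4286]
  T[1,:] = [+0.0000 +0.1905 +0.2063 -0.3016 +0.2063]
  T[2,:] = [+0.0000 +0.1991 +0.0794 +0.0029 +0.3521]
  T[3,:] = [+0.0000 +0.3329 +0.1182 +0.1498 -0.0637]
  T[4,:] = [+0.0000 +0.3164 +0.1601 +0.0140 +0.1920]
eigenvalue magnitudes: 0.5537, 0.2101, 0.2101, 0.0236, 0.0000.
ρ(T) = max|λ| = 0.5537; 0.5537 < 1 ⇒ converges.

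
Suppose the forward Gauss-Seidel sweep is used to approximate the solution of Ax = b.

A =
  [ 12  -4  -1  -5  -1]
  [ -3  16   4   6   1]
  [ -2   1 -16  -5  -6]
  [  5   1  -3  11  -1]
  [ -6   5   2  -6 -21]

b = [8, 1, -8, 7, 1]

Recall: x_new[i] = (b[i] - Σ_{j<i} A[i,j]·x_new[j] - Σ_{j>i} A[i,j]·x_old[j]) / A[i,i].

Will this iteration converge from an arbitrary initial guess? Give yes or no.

yes

Split A = D + L + U, D = diag(12, 16, -16, 11, -21).
GS T = -(D+L)⁻¹U: row 0 first, T[0,4] = -(-1)/(12) = +0.0833; later rows by forward substitution.
  T[0,:] = [+0.0000 +0.3333 +0.0833 +0.4167 +0.0833]
  T[1,:] = [+0.0000 +0.0625 -0.2344 -0.2969 -0.0469]
  T[2,:] = [+0.0000 -0.0378 -0.0251 -0.3831 -0.3883]
  T[3,:] = [+0.0000 -0.1675 -0.0234 -0.2669 -0.0486]
  T[4,:] = [+0.0000 -0.0361 -0.0753 -0.1500 -0.0581]
moduli |λ_i(T)| = 0.5171, 0.1666, 0.1666, 0.0471, 0.0000.
ρ = 0.5171; 0.5171 < 1 ⇒ converges.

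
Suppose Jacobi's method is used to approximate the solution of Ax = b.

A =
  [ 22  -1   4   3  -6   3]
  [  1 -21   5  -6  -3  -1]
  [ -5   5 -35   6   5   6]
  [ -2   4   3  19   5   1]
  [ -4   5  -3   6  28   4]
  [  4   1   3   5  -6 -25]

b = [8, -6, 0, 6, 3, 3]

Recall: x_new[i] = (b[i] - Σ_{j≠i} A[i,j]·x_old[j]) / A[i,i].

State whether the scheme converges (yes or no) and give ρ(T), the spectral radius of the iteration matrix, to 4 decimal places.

yes, ρ = 0.5906

Let D = diag(22, -21, -35, 19, 28, -25); L, U the strict triangles.
T_J = -D⁻¹(L+U): T[0,5] = -(3)/(22) = -0.1364; T[0,0] = 0.
  T[0,:] = [+0.0000, +0.0455, -0.1818, -0.1364, +0.2727, -0.1364]
  T[1,:] = [+0.0476, +0.0000, +0.2381, -0.2857, -0.1429, -0.0476]
  T[2,:] = [-0.1429, +0.1429, +0.0000, +0.1714, +0.1429, +0.1714]
  T[3,:] = [+0.1053, -0.2105, -0.1579, +0.0000, -0.2632, -0.0526]
  T[4,:] = [+0.1429, -0.1786, +0.1071, -0.2143, +0.0000, -0.1429]
  T[5,:] = [+0.1600, +0.0400, +0.1200, +0.2000, -0.2400, +0.0000]
|λ(T)| sorted: 0.5906, 0.2436, 0.2436, 0.1331, 0.1331, 0.1141.
spectral radius ρ = 0.5906; 0.5906 < 1: convergent.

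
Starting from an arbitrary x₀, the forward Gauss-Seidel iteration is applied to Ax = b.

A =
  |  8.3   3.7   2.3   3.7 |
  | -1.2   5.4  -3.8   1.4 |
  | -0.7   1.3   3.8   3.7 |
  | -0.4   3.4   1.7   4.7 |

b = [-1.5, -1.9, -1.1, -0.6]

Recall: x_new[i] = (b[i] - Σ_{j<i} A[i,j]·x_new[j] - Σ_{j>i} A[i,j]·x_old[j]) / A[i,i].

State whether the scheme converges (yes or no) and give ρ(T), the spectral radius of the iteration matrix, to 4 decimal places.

Let D = diag(8.3, 5.4, 3.8, 4.7); L, U the strict triangles.
GS T = -(D+L)⁻¹U: row 0 first, T[0,3] = -(3.7)/(8.3) = -0.4458; later rows by forward substitution.
  T[0,:] = [+0.0000 -0.4458 -0.2771 -0.4458]
  T[1,:] = [+0.0000 -0.0991 +0.6421 -0.3583]
  T[2,:] = [+0.0000 -0.0482 -0.2707 -0.9332]
  T[3,:] = [+0.0000 +0.0512 -0.3902 +0.5588]
|λ(T)| sorted: 0.8260, 0.5830, 0.0540, 0.0000.
spectral radius ρ = 0.8260; 0.8260 < 1: convergent.

yes, ρ = 0.8260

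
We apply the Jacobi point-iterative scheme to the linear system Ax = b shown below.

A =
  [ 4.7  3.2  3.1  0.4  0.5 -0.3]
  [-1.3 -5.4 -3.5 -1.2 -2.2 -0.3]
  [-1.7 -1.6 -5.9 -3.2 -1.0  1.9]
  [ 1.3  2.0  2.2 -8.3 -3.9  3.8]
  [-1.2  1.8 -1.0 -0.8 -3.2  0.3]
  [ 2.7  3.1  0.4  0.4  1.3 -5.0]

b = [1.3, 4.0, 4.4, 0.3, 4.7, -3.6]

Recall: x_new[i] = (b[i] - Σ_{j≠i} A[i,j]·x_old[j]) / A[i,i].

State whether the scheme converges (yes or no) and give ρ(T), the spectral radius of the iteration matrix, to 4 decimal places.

A = D + L + U where D = diag(4.7, -5.4, -5.9, -8.3, -3.2, -5).
T_J = -D⁻¹(L+U): T[4,5] = -(0.3)/(-3.2) = +0.0938; T[4,4] = 0.
  T[0,:] = [+0.0000 -0.6809 -0.6596 -0.0851 -0.1064 +0.0638]
  T[1,:] = [-0.2407 +0.0000 -0.6481 -0.2222 -0.4074 -0.0556]
  T[2,:] = [-0.2881 -0.2712 +0.0000 -0.5424 -0.1695 +0.3220]
  T[3,:] = [+0.1566 +0.2410 +0.2651 +0.0000 -0.4699 +0.4578]
  T[4,:] = [-0.3750 +0.5625 -0.3125 -0.2500 +0.0000 +0.0938]
  T[5,:] = [+0.5400 +0.6200 +0.0800 +0.0800 +0.2600 +0.0000]
eigenvalue magnitudes: 1.1208, 0.5829, 0.5829, 0.5298, 0.5298, 0.5114.
ρ = 1.1208; 1.1208 > 1: divergent.

no, ρ = 1.1208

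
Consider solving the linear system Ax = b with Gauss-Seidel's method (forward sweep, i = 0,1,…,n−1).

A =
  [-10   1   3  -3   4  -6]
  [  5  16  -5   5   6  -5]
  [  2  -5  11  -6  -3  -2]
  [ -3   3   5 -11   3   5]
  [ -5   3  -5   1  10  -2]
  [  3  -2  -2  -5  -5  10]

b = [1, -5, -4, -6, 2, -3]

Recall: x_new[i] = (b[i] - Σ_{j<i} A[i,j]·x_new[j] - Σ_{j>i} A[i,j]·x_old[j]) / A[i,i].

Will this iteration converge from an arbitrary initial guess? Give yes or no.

no

Split A = D + L + U, D = diag(-10, 16, 11, -11, 10, 10).
GS T = -(D+L)⁻¹U: row 0 first, T[0,3] = -(-3)/(-10) = -0.3000; later rows by forward substitution.
  T[0,:] = [+0.0000  +0.1000  +0.3000  -0.3000  +0.4000  -0.6000]
  T[1,:] = [+0.0000  -0.0312  +0.2188  -0.2188  -0.5000  +0.5000]
  T[2,:] = [+0.0000  -0.0324  +0.0449  +0.5006  -0.0273  +0.5182]
  T[3,:] = [+0.0000  -0.0505  -0.0018  +0.2497  +0.0149  +0.9901]
  T[4,:] = [+0.0000  +0.0482  +0.1070  +0.1409  +0.3349  -0.0899]
  T[5,:] = [+0.0000  -0.0439  +0.0153  +0.3417  -0.0506  +0.8337]
|roots of det(T-λI)|: 1.1819, 0.2785, 0.1263, 0.0819, 0.0819, 0.0000.
ρ = 1.1819; 1.1819 > 1: divergent.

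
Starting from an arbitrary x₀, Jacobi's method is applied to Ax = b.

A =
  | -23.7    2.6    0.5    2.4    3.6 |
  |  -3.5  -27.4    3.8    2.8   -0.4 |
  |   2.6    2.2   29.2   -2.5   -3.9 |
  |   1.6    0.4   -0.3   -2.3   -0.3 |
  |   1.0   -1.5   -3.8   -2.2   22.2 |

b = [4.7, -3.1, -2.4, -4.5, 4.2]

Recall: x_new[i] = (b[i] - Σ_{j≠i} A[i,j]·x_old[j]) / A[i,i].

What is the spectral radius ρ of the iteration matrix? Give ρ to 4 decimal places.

Split A = D + L + U, D = diag(-23.7, -27.4, 29.2, -2.3, 22.2).
T_J = -D⁻¹(L+U): T[4,3] = -(-2.2)/(22.2) = +0.0991; T[4,4] = 0.
  T[0,:] = [+0.0000 +0.1097 +0.0211 +0.1013 +0.1519]
  T[1,:] = [-0.1277 +0.0000 +0.1387 +0.1022 -0.0146]
  T[2,:] = [-0.0890 -0.0753 +0.0000 +0.0856 +0.1336]
  T[3,:] = [+0.6957 +0.1739 -0.1304 +0.0000 -0.1304]
  T[4,:] = [-0.0450 +0.0676 +0.1712 +0.0991 +0.0000]
eigenvalue magnitudes: 0.3326, 0.2112, 0.1960, 0.1960, 0.0391.
spectral radius ρ = 0.3326; 0.3326 < 1: convergent.

0.3326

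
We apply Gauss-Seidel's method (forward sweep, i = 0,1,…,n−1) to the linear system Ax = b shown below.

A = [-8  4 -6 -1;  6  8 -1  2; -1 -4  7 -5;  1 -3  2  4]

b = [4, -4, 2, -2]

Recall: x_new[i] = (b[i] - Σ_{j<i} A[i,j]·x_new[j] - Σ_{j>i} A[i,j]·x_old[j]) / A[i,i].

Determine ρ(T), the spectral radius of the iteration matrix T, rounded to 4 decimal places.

0.9000

A = D + L + U where D = diag(-8, 8, 7, 4).
Gauss-Seidel: T = -(D+L)⁻¹U, row 0 first, T[0,2] = -(-6)/(-8) = -0.7500; later rows by forward substitution.
  T[0,:] = [+0.0000, +0.5000, -0.7500, -0.1250]
  T[1,:] = [+0.0000, -0.3750, +0.6875, -0.1562]
  T[2,:] = [+0.0000, -0.1429, +0.2857, +0.6071]
  T[3,:] = [+0.0000, -0.3348, +0.5603, -0.3895]
moduli |λ_i(T)| = 0.9000, 0.3893, 0.0319, 0.0000.
ρ(T) = max|λ| = 0.9000; 0.9000 < 1: convergent.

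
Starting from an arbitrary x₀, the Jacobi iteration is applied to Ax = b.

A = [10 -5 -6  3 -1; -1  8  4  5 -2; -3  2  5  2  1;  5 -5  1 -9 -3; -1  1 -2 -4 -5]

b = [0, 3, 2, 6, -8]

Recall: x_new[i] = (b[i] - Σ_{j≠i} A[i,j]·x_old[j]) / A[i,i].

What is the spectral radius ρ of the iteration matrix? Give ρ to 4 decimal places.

Diagonal D = diag(10, 8, 5, -9, -5); L, U strict lower/upper.
T_J = -D⁻¹(L+U): T[0,4] = -(-1)/(10) = +0.1000; T[0,0] = 0.
  T[0,:] = [+0.0000, +0.5000, +0.6000, -0.3000, +0.1000]
  T[1,:] = [+0.1250, +0.0000, -0.5000, -0.6250, +0.2500]
  T[2,:] = [+0.6000, -0.4000, +0.0000, -0.4000, -0.2000]
  T[3,:] = [+0.5556, -0.5556, +0.1111, +0.0000, -0.3333]
  T[4,:] = [-0.2000, +0.2000, -0.4000, -0.8000, +0.0000]
eigenvalue magnitudes: 1.1731, 0.8245, 0.8245, 0.2814, 0.0201.
ρ = 1.1731; 1.1731 > 1: divergent.

1.1731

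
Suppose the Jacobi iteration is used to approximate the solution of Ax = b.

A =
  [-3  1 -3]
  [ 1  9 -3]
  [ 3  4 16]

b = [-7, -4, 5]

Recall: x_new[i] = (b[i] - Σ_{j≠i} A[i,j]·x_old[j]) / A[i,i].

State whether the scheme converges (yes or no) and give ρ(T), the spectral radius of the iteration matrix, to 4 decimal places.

yes, ρ = 0.4258

Diagonal D = diag(-3, 9, 16); L, U strict lower/upper.
Jacobi T = -D⁻¹(L+U): T[0,2] = -(-3)/(-3) = -1.0000; T[0,0] = 0.
  T[0,:] = [+0.0000, +0.3333, -1.0000]
  T[1,:] = [-0.1111, +0.0000, +0.3333]
  T[2,:] = [-0.1875, -0.2500, +0.0000]
eigenvalue magnitudes: 0.4258, 0.3379, 0.3379.
ρ = 0.4258; 0.4258 < 1: convergent.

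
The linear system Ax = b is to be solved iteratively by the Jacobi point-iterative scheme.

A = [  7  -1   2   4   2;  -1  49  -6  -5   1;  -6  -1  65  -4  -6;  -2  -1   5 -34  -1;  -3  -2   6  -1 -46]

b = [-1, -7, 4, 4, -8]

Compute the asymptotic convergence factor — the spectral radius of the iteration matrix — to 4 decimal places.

Diagonal D = diag(7, 49, 65, -34, -46); L, U strict lower/upper.
Jacobi T = -D⁻¹(L+U): T[3,0] = -(-2)/(-34) = -0.0588; T[3,3] = 0.
  T[0,:] = [+0.0000  +0.1429  -0.2857  -0.5714  -0.2857]
  T[1,:] = [+0.0204  +0.0000  +0.1224  +0.1020  -0.0204]
  T[2,:] = [+0.0923  +0.0154  +0.0000  +0.0615  +0.0923]
  T[3,:] = [-0.0588  -0.0294  +0.1471  +0.0000  -0.0294]
  T[4,:] = [-0.0652  -0.0435  +0.1304  -0.0217  +0.0000]
moduli |λ_i(T)| = 0.2942, 0.1488, 0.1488, 0.0712, 0.0075.
ρ(T) = max|λ| = 0.2942; 0.2942 < 1, so it converges for any x₀.

0.2942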